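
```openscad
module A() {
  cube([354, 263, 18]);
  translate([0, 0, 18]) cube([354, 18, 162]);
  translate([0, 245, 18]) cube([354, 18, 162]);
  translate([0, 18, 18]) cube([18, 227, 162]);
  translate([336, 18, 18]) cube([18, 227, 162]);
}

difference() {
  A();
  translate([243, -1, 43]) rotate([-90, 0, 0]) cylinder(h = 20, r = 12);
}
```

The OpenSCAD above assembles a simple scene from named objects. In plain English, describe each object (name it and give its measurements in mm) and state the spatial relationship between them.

A is an open storage box with external size 354×263×180 mm and wall thickness 18 mm (the base is also 18 mm thick). The base covers the whole footprint; the four walls stand on the base, with the y-facing walls full-width and the x-facing walls fitting between their inner faces.

The open box has a circular hole of radius 12 mm through its front wall, centred at (x = 243, z = 43).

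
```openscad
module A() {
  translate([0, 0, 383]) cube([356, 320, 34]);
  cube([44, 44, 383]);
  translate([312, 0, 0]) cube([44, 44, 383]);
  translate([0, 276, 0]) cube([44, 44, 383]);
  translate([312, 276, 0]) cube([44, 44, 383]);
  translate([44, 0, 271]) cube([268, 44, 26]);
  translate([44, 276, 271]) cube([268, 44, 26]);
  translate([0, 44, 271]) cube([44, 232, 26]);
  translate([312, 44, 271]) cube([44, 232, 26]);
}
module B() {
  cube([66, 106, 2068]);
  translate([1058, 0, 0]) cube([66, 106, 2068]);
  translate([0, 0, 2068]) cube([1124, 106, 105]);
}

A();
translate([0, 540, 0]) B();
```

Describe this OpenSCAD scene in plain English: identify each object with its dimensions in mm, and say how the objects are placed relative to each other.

A is a simple wooden stool: a rectangular seat 356 mm (x) by 320 mm (y), 34 mm thick, top face at z = 417 mm, on four square legs, each 44×44 mm in cross-section. The legs rest on z = 0, each flush with a corner of the seat. Four stretchers, 44 mm wide and 26 mm tall, connect adjacent legs with their undersides at z = 271 mm, each running between the inner faces of the legs it joins and aligned with the legs' outer faces on the other axis.

B is a rectangular door frame: two vertical jambs of 66×106 mm section, 2068 mm tall, with a clear opening 992 mm wide between their inner faces. A header 105 mm tall and 106 mm deep lies on top of the jambs and spans the full outside width.

The door frame is on the floor beside the stool on its +y side.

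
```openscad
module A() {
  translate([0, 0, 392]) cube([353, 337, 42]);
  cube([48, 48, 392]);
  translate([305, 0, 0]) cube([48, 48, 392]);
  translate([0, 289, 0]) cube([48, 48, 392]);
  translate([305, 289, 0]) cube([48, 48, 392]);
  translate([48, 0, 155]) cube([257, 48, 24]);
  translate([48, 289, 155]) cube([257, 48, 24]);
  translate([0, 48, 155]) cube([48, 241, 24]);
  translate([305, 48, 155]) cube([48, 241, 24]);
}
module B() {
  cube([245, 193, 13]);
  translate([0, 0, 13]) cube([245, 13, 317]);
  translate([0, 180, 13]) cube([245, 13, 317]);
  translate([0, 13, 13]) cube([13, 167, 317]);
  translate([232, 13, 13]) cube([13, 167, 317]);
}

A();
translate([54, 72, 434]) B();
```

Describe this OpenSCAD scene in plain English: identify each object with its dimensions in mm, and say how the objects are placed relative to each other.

A is a simple wooden stool: a rectangular seat 353 mm (x) by 337 mm (y), 42 mm thick, top face at z = 434 mm, on four square legs, each 48×48 mm in cross-section. The legs rest on z = 0, each flush with a corner of the seat. Four stretchers, 48 mm wide and 24 mm tall, connect adjacent legs with their undersides at z = 155 mm, each running between the inner faces of the legs it joins and aligned with the legs' outer faces on the other axis.

B is an open-topped rectangular box: outside dimensions 245×193×330 mm, with a uniform wall and base thickness of 13 mm. The base is a full 245×193 slab on the floor; four walls sit on top of the base. The front and back walls (the −y and +y sides) span the full width; the two side walls fit between them.

The open box is on top of the stool, centred.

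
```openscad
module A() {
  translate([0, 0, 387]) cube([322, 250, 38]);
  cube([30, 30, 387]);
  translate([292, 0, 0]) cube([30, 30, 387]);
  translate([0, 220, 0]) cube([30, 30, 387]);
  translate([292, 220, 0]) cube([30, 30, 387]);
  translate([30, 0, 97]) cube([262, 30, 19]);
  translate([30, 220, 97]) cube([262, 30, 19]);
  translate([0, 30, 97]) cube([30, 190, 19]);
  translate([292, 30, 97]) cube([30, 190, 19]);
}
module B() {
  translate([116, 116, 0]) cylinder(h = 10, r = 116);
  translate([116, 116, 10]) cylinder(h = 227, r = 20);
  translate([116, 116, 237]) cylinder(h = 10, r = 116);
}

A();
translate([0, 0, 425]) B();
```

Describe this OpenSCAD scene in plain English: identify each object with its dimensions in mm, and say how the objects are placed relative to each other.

A is a four-legged stool. The seat is 322×250 mm, 38 mm thick, top at z = 425 mm. It stands on four square legs, each 30×30 mm in cross-section, from z = 0 to the seat underside, each flush with a corner of the seat. Four stretchers, 30 mm wide and 19 mm tall, connect adjacent legs with their undersides at z = 97 mm, each running between the inner faces of the legs it joins and aligned with the legs' outer faces on the other axis.

B is a spool: two coaxial disc flanges of radius 116 mm and thickness 10 mm, joined by a core cylinder of radius 20 mm and height 227 mm. The lower flange rests on z = 0 and the three cylinders share a vertical axis.

The spool is on top of the stool.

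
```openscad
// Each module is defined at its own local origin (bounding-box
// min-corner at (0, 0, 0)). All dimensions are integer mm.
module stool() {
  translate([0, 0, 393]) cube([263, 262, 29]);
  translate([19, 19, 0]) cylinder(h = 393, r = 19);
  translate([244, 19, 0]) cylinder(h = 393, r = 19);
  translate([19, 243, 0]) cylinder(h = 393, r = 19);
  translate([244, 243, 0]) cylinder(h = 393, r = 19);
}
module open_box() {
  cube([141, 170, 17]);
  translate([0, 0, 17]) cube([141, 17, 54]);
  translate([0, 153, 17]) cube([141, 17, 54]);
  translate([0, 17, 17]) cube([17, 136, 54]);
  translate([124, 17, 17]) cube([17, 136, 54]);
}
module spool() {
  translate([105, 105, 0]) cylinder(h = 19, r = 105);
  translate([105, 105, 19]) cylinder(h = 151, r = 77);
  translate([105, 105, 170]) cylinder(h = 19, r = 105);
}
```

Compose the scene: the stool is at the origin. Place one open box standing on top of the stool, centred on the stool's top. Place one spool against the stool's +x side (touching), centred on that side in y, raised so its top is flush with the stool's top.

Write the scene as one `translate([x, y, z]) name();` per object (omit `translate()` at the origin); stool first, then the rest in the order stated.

stool();
translate([61, 46, 422]) open_box();
translate([263, 26, 233]) spool();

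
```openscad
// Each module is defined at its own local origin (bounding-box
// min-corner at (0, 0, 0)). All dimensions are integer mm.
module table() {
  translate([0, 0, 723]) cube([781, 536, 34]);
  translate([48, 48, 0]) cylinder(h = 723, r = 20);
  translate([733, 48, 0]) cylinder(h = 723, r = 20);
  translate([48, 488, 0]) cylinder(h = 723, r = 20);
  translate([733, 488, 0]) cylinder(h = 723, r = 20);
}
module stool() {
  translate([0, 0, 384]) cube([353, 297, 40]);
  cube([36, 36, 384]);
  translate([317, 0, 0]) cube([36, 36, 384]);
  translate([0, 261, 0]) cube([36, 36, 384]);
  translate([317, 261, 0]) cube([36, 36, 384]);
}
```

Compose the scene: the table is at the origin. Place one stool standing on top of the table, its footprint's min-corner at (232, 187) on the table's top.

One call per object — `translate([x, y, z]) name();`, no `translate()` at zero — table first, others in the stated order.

table();
translate([232, 187, 757]) stool();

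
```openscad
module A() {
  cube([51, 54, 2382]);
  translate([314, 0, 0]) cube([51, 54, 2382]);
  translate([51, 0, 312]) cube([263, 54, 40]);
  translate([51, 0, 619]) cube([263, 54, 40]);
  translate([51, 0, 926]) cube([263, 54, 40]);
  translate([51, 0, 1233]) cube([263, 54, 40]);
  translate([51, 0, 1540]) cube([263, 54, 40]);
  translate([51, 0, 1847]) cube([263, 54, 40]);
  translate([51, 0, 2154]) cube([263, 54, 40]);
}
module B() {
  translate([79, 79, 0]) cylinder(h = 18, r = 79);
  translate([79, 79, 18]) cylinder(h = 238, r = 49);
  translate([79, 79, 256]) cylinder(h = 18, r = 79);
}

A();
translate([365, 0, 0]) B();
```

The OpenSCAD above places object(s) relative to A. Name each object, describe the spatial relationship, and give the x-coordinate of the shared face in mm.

A is a ladder. B is a spool. The spool is against the ladder's +x side, with their −y faces flush. The x-coordinate of the shared face is 365 mm.

The ladder's +x face and the spool's −x face are both at x = 365 mm.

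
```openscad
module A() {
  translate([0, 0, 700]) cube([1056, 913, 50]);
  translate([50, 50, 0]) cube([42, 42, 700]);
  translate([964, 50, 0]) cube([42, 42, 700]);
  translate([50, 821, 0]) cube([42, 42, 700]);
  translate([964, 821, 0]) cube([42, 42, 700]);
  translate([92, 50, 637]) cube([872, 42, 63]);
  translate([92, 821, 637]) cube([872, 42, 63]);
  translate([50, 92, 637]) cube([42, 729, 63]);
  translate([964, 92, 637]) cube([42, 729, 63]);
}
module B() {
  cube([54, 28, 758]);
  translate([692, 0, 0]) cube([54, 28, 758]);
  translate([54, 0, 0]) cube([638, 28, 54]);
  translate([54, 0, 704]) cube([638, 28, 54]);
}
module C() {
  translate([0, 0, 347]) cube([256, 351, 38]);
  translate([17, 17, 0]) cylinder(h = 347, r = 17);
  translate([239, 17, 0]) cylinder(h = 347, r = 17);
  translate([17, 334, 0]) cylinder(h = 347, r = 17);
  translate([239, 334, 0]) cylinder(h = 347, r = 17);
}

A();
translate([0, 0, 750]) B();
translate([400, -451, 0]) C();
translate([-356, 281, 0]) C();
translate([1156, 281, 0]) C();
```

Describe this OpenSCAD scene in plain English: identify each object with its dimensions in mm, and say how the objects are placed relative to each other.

A is a rectangular dining table. The top is 1056×913×50 mm with its upper surface at z = 750 mm. It stands on four 42×42 mm square legs, each inset 50 mm from the nearest pair of top edges, running from the floor to the underside of the top. Four apron rails, 42 mm thick and 63 mm tall, run between adjacent legs with their top edges flush with the underside of the top and their outer faces flush with the legs' outer faces.

B is a picture frame with a 638×650 mm rectangular opening (x by z) and a uniform 54 mm border on every side. Frame depth is 28 mm along y. It is built from two vertical stiles running the full outside height and two horizontal rails spanning the gap between the stiles.

C is a simple wooden stool: a rectangular seat 256 mm (x) by 351 mm (y), 38 mm thick, top face at z = 385 mm, on four round legs, each 34 mm in diameter. The legs rest on z = 0, each leg's axis is inset half a diameter from the nearest pair of seat edges (so the leg's bounding box is flush with the corner).

The picture frame is on top of the table. Three stools sit around the table at the −y, −x, +x sides.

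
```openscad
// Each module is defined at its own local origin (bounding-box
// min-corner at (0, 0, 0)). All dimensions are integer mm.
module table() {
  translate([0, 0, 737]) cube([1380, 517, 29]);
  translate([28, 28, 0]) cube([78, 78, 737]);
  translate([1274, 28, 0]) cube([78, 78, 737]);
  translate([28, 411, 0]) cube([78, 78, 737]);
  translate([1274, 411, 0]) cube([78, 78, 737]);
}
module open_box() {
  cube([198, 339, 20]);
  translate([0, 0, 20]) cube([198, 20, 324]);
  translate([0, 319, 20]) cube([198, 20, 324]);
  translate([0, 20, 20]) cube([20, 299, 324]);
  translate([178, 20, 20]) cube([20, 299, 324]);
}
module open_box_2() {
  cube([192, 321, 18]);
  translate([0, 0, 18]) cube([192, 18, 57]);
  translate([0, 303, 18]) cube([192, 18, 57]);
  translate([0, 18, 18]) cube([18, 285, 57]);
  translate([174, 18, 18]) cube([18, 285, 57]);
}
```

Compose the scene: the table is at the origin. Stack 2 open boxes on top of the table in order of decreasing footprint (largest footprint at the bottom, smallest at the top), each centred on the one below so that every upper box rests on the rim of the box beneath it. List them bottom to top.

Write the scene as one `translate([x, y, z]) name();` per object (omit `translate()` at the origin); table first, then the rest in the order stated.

table();
translate([591, 89, 766]) open_box();
translate([594, 98, 1110]) open_box_2();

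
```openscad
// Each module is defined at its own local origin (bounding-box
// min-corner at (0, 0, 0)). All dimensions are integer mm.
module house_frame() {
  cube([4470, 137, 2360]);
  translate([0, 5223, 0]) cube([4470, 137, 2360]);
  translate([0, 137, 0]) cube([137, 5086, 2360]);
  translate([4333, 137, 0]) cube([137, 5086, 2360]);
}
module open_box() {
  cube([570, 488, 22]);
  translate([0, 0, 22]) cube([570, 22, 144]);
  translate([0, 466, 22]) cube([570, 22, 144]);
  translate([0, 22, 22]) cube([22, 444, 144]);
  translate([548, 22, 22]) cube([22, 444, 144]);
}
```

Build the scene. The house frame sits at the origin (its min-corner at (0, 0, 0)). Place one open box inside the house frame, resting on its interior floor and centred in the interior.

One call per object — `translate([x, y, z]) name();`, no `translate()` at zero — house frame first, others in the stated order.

house_frame();
translate([1950, 2436, 0]) open_box();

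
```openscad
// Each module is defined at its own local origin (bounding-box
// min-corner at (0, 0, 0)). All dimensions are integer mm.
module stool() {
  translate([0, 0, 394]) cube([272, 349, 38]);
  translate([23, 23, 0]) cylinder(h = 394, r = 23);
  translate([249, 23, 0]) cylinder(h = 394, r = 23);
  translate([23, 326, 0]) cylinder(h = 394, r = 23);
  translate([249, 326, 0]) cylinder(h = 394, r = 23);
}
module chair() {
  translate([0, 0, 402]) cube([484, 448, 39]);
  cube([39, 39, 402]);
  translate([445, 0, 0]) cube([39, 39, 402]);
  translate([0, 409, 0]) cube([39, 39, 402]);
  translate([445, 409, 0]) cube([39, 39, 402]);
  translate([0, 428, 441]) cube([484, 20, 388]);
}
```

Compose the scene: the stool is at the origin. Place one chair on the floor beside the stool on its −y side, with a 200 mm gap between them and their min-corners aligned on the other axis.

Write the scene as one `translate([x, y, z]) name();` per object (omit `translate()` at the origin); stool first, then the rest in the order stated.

stool();
translate([0, -648, 0]) chair();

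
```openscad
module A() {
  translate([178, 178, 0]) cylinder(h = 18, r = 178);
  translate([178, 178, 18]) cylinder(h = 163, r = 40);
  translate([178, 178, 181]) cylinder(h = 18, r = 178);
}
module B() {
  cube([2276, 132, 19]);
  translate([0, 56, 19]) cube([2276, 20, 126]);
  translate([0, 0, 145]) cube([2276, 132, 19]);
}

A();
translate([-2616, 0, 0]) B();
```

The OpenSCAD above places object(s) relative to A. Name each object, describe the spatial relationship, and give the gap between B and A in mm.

The I-beam's nearest face is 340 mm from the spool's −x face.

A is a spool. B is an I-beam. The I-beam is on the floor beside the spool on its −x side. The gap between the I-beam and the spool is 340 mm.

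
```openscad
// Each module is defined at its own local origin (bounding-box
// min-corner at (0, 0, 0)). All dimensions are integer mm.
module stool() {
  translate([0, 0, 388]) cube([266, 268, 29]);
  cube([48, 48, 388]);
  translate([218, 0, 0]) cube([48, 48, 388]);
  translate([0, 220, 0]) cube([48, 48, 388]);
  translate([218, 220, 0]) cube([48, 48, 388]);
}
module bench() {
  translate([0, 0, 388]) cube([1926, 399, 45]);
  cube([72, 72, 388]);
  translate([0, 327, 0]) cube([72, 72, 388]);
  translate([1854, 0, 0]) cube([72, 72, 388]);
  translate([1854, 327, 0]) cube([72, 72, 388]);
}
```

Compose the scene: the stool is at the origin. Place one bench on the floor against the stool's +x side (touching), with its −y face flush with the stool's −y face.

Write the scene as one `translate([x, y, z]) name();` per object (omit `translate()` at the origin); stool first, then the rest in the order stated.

stool();
translate([266, 0, 0]) bench();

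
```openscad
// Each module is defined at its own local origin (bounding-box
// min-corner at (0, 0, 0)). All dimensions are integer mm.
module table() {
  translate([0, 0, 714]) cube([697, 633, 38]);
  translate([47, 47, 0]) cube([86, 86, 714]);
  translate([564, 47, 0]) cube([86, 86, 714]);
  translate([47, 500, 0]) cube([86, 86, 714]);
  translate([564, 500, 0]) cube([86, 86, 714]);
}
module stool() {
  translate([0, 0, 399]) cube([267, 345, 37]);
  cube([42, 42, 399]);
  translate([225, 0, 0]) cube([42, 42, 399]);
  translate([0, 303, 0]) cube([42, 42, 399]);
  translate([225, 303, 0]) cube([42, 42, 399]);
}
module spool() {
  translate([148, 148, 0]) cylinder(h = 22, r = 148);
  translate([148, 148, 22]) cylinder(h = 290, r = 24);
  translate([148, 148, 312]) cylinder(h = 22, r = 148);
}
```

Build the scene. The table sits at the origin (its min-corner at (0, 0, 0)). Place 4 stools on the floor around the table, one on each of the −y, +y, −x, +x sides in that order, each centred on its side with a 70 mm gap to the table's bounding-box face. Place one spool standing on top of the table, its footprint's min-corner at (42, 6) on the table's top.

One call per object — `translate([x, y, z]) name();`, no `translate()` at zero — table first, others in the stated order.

table();
translate([215, -415, 0]) stool();
translate([215, 703, 0]) stool();
translate([-337, 144, 0]) stool();
translate([767, 144, 0]) stool();
translate([42, 6, 752]) spool();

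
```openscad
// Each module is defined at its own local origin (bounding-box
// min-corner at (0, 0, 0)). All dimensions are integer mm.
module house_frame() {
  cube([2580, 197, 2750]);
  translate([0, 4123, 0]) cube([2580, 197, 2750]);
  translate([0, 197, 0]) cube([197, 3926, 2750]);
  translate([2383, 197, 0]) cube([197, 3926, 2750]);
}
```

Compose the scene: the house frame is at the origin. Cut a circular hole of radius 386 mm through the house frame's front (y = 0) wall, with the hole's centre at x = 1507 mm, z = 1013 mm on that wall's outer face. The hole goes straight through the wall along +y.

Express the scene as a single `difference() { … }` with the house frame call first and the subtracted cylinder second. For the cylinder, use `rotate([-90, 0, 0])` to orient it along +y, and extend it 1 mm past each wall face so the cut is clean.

difference() {
  house_frame();
  translate([1507, -1, 1013]) rotate([-90, 0, 0]) cylinder(h = 199, r = 386);
}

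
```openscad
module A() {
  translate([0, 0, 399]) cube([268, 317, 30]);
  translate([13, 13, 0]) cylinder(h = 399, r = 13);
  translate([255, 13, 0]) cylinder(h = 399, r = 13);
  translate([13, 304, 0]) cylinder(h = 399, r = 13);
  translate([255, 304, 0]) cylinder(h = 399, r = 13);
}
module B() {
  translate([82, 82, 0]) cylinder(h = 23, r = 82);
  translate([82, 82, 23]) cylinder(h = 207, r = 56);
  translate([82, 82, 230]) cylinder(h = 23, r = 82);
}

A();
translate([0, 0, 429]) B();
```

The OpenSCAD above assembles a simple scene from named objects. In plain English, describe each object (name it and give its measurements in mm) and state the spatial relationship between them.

A is a four-legged stool. The seat is a 268×317×30 mm slab whose top surface is at z = 429 mm; four round legs, each 26 mm in diameter, run from the floor (z = 0) to the underside of the seat, each leg's axis is inset half a diameter from the nearest pair of seat edges (so the leg's bounding box is flush with the corner).

B is a spool: two coaxial disc flanges of radius 82 mm and thickness 23 mm, joined by a core cylinder of radius 56 mm and height 207 mm. The lower flange rests on z = 0 and the three cylinders share a vertical axis.

The spool is on top of the stool.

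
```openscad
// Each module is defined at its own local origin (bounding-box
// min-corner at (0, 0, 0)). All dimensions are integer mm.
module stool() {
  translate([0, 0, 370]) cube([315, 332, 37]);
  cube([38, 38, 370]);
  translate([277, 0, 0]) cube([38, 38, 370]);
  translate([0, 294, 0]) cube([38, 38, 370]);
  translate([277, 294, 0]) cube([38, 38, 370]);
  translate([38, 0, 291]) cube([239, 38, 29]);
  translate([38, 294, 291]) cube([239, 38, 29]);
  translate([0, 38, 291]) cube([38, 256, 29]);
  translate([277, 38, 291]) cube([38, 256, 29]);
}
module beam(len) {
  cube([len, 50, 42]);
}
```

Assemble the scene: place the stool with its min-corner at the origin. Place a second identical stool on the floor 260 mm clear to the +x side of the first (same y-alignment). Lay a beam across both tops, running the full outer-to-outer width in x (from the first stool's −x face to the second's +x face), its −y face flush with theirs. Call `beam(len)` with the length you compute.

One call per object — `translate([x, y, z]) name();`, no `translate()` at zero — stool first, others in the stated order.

stool();
translate([575, 0, 0]) stool();
translate([0, 0, 407]) beam(890);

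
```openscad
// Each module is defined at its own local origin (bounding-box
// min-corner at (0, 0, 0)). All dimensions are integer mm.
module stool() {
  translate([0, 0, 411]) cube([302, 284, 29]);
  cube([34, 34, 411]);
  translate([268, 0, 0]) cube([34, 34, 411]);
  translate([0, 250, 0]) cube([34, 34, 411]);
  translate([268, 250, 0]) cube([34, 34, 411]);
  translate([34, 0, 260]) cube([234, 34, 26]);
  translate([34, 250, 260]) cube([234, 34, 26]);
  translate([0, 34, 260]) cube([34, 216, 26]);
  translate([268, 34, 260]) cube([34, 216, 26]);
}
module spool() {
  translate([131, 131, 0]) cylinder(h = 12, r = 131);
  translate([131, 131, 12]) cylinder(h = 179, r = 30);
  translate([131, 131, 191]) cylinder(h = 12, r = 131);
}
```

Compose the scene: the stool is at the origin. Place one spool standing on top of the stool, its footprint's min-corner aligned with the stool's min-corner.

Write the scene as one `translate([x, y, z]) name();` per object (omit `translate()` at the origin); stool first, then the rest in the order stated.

stool();
translate([0, 0, 440]) spool();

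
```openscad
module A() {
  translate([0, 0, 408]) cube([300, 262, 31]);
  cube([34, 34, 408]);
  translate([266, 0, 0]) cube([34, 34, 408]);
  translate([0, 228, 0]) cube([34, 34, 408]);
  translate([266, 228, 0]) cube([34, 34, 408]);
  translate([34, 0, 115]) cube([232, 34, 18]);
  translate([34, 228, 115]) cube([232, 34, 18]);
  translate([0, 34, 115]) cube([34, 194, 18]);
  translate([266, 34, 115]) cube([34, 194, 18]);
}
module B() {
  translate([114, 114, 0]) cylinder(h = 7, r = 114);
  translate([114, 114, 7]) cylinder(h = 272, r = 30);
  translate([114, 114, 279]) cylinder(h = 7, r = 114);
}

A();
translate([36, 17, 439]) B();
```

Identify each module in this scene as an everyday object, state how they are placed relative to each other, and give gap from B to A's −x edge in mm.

A is a stool. B is a spool. The spool is on top of the stool, centred. The gap from the spool to the stool's −x edge is 36 mm.

The spool's min-x is at 36; the stool's min-x is 0; gap = 36 mm.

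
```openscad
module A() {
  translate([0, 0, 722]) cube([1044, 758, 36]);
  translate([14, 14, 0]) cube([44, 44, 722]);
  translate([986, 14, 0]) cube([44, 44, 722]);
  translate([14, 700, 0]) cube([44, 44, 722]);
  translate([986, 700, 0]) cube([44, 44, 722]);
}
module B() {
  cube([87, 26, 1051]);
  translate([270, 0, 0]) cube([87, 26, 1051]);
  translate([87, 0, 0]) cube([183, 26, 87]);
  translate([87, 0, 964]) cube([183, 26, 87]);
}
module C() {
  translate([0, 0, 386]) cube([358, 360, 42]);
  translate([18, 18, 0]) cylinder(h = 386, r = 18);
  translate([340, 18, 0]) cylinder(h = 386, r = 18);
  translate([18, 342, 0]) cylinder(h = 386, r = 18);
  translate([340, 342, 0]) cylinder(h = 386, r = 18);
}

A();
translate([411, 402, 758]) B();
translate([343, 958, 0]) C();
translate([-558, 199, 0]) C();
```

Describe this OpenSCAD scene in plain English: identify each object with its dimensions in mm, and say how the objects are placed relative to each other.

A is a table: top 1044 mm (x) × 758 mm (y), 36 mm thick, upper face at z = 758 mm, on four 44×44 mm square legs, each inset 14 mm from the nearest pair of top edges, running from z = 0 to the bottom of the top.

B is a rectangular picture frame lying in the x–z plane (depth along y). The opening is 183 mm wide (x) by 877 mm tall (z), surrounded by a border 87 mm wide on all four sides. The frame is 26 mm deep and is made of two full-height vertical stiles with two horizontal rails fitted between them.

C is a four-legged stool. The seat is a 358×360×42 mm slab whose top surface is at z = 428 mm; four round legs, each 36 mm in diameter, run from the floor (z = 0) to the underside of the seat, each leg's axis is inset half a diameter from the nearest pair of seat edges (so the leg's bounding box is flush with the corner).

The picture frame is on top of the table. Two stools sit around the table at the +y, −x sides.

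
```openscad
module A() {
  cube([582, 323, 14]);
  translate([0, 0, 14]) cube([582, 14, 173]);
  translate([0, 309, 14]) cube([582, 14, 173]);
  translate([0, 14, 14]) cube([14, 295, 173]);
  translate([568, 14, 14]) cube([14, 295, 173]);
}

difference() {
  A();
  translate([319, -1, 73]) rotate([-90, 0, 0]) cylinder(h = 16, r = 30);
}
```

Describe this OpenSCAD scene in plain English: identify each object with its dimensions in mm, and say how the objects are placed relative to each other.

A is an open-topped rectangular box: outside dimensions 582×323×187 mm, with a uniform wall and base thickness of 14 mm. The base is a full 582×323 slab on the floor; four walls sit on top of the base. The front and back walls (the −y and +y sides) span the full width; the two side walls fit between them.

The open box has a circular hole of radius 30 mm through its front wall, centred at (x = 319, z = 73).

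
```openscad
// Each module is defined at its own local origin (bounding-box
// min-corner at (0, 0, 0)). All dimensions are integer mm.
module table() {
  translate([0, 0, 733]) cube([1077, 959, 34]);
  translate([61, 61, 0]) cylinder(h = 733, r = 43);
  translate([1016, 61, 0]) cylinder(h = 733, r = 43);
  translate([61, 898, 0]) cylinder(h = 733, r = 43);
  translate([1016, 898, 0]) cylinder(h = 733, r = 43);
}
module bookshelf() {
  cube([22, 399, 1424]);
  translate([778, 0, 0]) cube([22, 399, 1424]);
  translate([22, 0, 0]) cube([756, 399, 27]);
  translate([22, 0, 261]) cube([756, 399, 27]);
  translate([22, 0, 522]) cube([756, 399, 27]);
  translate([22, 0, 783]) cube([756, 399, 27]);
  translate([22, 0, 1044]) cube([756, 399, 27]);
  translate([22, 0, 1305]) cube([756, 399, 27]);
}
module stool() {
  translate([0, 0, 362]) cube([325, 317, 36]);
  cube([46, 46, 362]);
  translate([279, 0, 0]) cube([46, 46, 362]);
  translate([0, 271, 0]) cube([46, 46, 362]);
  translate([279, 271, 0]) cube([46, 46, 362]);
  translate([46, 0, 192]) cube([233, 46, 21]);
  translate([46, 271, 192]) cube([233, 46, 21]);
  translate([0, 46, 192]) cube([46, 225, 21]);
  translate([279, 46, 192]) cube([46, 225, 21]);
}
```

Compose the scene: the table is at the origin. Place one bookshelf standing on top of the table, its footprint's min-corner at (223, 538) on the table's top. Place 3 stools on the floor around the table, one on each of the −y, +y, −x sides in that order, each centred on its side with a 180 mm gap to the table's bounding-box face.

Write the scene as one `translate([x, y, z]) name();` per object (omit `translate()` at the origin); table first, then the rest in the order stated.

table();
translate([223, 538, 767]) bookshelf();
translate([376, -497, 0]) stool();
translate([376, 1139, 0]) stool();
translate([-505, 321, 0]) stool();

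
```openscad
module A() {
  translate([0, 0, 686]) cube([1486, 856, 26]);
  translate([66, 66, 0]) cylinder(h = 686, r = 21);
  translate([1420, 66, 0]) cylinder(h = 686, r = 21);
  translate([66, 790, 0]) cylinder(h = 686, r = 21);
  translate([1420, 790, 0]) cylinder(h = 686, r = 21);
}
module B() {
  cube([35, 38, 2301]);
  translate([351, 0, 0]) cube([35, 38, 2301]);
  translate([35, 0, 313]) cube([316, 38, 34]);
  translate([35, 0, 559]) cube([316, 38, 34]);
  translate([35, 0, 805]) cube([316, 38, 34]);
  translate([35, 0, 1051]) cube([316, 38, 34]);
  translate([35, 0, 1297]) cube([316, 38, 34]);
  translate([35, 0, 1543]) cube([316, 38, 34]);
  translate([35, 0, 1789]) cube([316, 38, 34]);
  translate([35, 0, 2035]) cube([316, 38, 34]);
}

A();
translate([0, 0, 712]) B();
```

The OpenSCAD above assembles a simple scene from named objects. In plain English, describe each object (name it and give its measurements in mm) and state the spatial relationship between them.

A is a table: top 1486 mm (x) × 856 mm (y), 26 mm thick, upper face at z = 712 mm, on four round legs of 42 mm diameter, each leg's bounding box inset 45 mm from the nearest pair of top edges, running from z = 0 to the bottom of the top.

B is a wooden ladder with two side rails of 35×38 mm section and 2301 mm height, set 386 mm apart overall. Between them run 8 rectangular rungs (38 mm deep, 34 mm thick), front faces flush with the rails' −y face. The bottom of the first rung is 313 mm above the floor and each subsequent rung is 246 mm higher than the one below.

The ladder is on top of the table.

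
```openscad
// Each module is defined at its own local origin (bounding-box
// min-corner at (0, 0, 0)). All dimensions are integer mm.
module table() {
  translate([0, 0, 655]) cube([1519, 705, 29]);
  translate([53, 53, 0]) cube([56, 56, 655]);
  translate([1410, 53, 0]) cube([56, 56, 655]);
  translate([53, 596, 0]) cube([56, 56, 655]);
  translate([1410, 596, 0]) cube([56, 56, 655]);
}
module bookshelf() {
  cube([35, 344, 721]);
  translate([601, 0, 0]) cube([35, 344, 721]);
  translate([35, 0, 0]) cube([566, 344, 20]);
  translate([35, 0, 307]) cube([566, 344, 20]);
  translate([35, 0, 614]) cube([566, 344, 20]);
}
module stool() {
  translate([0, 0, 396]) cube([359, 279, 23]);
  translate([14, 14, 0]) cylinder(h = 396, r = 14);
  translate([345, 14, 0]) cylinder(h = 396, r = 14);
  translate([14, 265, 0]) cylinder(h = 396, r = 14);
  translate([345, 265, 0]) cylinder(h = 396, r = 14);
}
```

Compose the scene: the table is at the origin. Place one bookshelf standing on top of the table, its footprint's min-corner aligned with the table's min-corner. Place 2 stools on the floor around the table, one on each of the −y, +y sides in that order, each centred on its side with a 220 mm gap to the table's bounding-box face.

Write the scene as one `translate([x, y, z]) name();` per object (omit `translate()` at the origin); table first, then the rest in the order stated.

table();
translate([0, 0, 684]) bookshelf();
translate([580, -499, 0]) stool();
translate([580, 925, 0]) stool();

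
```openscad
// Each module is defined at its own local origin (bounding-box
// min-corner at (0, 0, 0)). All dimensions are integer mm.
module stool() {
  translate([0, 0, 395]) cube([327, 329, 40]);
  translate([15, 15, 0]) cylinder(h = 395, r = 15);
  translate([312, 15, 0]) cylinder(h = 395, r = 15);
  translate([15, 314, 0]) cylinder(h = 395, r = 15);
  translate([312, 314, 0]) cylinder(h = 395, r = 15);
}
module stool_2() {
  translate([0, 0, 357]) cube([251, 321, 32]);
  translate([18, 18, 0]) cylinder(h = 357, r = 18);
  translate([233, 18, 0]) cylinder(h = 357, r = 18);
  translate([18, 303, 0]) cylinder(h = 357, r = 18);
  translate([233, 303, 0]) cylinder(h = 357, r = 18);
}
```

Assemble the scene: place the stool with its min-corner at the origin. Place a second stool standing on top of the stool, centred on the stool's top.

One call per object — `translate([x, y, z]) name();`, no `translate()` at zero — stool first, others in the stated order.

stool();
translate([38, 4, 435]) stool_2();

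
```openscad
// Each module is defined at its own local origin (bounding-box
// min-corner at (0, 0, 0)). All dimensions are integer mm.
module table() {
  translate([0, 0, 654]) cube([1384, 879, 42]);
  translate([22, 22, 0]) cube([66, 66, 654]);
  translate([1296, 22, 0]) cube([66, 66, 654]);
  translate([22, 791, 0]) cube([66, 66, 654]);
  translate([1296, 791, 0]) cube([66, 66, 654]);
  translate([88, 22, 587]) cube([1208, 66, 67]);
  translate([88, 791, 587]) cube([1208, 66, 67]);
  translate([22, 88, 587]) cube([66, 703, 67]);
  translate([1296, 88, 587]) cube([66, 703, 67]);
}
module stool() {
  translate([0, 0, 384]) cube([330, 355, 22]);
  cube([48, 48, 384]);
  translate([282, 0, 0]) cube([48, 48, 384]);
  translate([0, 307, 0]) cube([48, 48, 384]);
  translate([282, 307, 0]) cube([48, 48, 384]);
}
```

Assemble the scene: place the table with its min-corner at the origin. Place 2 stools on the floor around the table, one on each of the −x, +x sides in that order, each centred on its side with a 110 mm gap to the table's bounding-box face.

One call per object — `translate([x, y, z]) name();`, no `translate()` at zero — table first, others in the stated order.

table();
translate([-440, 262, 0]) stool();
translate([1494, 262, 0]) stool();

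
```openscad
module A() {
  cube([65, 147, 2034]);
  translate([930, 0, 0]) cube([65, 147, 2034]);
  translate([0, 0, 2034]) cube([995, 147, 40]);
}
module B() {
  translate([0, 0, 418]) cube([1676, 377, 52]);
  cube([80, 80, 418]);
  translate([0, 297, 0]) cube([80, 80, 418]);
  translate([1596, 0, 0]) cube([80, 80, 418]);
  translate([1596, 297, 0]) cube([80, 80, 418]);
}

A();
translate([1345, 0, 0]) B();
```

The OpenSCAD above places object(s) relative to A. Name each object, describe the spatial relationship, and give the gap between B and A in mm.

A is a door frame. B is a bench. The bench is on the floor beside the door frame on its +x side. The gap between the bench and the door frame is 350 mm.

The bench's nearest face is 350 mm from the door frame's +x face.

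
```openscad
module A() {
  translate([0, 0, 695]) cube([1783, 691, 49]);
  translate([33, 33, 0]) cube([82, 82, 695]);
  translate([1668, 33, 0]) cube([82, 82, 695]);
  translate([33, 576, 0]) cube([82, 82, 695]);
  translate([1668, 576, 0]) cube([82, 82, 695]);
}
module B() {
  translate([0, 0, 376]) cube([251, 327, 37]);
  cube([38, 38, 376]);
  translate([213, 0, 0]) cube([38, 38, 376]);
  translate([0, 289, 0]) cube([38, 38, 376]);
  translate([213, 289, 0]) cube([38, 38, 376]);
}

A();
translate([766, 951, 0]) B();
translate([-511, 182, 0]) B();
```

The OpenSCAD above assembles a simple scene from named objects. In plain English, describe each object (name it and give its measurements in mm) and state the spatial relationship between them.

A is a table: top 1783 mm (x) × 691 mm (y), 49 mm thick, upper face at z = 744 mm, on four 82×82 mm square legs, each inset 33 mm from the nearest pair of top edges, running from z = 0 to the bottom of the top.

B is a four-legged stool. The seat is 251×327 mm, 37 mm thick, top at z = 413 mm. It stands on four square legs, each 38×38 mm in cross-section, from z = 0 to the seat underside, each flush with a corner of the seat.

Two stools sit around the table at the +y, −x sides.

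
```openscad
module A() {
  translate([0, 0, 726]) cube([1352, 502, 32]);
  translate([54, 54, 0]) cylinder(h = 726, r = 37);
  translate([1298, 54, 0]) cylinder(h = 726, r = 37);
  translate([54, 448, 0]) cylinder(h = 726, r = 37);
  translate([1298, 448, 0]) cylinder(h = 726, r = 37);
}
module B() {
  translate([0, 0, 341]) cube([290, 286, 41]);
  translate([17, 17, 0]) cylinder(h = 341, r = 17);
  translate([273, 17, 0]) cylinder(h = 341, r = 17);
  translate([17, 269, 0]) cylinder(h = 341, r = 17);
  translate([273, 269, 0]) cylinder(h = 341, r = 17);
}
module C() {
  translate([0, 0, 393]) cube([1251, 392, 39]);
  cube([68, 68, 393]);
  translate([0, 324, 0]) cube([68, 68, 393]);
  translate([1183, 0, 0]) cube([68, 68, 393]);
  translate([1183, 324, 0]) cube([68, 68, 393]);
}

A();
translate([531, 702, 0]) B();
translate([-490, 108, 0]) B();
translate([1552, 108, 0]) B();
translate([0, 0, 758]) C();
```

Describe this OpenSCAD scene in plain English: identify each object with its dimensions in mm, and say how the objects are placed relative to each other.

A is a rectangular dining table. The top is 1352×502×32 mm with its upper surface at z = 758 mm. It stands on four round legs of 74 mm diameter, each leg's bounding box inset 17 mm from the nearest pair of top edges, running from the floor to the underside of the top.

B is a four-legged stool. The seat is a 290×286×41 mm slab whose top surface is at z = 382 mm; four round legs, each 34 mm in diameter, run from the floor (z = 0) to the underside of the seat, each leg's axis is inset half a diameter from the nearest pair of seat edges (so the leg's bounding box is flush with the corner).

C is a bench: a 1251×392 mm seat slab, 39 mm thick, top at z = 432 mm, on four 68×68 mm square legs flush with the seat corners and standing on z = 0.

Three stools sit around the table at the +y, −x, +x sides. The bench is on top of the table.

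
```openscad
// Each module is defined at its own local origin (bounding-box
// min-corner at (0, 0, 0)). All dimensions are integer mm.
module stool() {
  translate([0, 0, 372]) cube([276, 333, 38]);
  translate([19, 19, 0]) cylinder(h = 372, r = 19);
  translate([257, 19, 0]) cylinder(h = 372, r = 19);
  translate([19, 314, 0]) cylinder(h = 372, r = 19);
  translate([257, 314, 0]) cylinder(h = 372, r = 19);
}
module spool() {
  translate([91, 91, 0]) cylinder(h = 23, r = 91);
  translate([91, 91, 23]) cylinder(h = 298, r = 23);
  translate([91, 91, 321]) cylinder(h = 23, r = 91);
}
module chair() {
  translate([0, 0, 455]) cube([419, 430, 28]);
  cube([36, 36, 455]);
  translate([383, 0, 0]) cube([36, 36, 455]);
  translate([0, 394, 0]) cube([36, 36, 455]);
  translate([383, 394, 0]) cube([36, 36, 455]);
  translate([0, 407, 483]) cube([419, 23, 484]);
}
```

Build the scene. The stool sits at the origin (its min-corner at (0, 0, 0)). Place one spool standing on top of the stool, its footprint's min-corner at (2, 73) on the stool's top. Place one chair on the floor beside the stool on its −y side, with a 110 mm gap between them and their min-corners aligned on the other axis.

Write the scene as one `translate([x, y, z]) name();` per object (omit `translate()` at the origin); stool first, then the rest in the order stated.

stool();
translate([2, 73, 410]) spool();
translate([0, -540, 0]) chair();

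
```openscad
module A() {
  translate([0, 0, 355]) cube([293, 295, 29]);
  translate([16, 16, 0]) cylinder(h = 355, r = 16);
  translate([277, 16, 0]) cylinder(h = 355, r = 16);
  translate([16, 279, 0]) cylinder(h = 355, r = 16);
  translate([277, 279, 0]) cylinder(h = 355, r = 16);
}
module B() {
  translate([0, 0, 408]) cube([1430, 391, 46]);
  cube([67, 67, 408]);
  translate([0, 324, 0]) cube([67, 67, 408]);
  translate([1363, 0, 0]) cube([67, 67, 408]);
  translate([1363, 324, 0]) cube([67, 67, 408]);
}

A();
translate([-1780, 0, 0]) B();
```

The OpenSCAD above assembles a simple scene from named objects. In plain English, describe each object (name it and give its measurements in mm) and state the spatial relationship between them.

A is a simple wooden stool: a rectangular seat 293 mm (x) by 295 mm (y), 29 mm thick, top face at z = 384 mm, on four round legs, each 32 mm in diameter. The legs rest on z = 0, each leg's axis is inset half a diameter from the nearest pair of seat edges (so the leg's bounding box is flush with the corner).

B is a bench: a 1430×391 mm seat slab, 46 mm thick, top at z = 454 mm, on four 67×67 mm square legs flush with the seat corners and standing on z = 0.

The bench is on the floor beside the stool on its −x side.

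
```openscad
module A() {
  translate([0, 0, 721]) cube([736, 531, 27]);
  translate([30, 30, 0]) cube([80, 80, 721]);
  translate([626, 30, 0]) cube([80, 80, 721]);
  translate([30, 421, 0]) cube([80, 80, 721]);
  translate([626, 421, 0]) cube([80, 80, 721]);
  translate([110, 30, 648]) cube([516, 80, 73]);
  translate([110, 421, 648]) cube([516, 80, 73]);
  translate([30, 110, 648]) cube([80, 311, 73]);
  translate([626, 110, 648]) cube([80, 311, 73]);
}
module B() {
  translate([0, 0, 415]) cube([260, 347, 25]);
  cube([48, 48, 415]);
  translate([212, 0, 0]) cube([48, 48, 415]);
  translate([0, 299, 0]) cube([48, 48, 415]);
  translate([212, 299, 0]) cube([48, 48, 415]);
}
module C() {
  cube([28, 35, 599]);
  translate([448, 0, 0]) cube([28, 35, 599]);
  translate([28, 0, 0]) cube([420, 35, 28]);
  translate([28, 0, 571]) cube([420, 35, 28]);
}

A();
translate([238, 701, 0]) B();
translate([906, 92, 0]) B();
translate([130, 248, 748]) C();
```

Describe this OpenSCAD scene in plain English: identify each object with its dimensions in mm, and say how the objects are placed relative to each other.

A is a table: top 736 mm (x) × 531 mm (y), 27 mm thick, upper face at z = 748 mm, on four 80×80 mm square legs, each inset 30 mm from the nearest pair of top edges, running from z = 0 to the bottom of the top. Four apron rails, 80 mm thick and 73 mm tall, run between adjacent legs with their top edges flush with the underside of the top and their outer faces flush with the legs' outer faces.

B is a four-legged stool. The seat is a 260×347×25 mm slab whose top surface is at z = 440 mm; four square legs, each 48×48 mm in cross-section, run from the floor (z = 0) to the underside of the seat, each flush with a corner of the seat.

C is a rectangular picture frame lying in the x–z plane (depth along y). The opening is 420 mm wide (x) by 543 mm tall (z), surrounded by a border 28 mm wide on all four sides. The frame is 35 mm deep and is made of two full-height vertical stiles with two horizontal rails fitted between them.

Two stools sit around the table at the +y, +x sides. The picture frame is on top of the table, centred.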